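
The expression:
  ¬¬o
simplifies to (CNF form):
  o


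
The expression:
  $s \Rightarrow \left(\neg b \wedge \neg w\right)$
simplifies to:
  $\left(\neg b \wedge \neg w\right) \vee \neg s$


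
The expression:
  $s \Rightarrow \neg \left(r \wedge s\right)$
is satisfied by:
  {s: False, r: False}
  {r: True, s: False}
  {s: True, r: False}


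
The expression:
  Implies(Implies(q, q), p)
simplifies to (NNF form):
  p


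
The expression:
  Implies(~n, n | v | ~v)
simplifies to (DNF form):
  True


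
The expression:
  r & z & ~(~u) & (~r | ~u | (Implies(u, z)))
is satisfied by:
  {r: True, z: True, u: True}


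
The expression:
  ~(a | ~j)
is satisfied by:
  {j: True, a: False}


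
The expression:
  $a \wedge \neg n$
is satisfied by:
  {a: True, n: False}


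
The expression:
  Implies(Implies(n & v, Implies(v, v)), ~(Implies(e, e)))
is never true.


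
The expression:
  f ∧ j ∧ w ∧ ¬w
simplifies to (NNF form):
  False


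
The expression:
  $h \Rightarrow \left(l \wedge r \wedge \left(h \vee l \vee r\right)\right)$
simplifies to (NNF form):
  $\left(l \wedge r\right) \vee \neg h$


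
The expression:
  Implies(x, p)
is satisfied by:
  {p: True, x: False}
  {x: False, p: False}
  {x: True, p: True}


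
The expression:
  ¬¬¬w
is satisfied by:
  {w: False}


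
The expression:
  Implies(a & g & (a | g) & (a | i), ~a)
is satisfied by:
  {g: False, a: False}
  {a: True, g: False}
  {g: True, a: False}


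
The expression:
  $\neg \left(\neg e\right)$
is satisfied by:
  {e: True}


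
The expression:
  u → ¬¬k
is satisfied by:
  {k: True, u: False}
  {u: False, k: False}
  {u: True, k: True}


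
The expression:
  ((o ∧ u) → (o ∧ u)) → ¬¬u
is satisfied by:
  {u: True}


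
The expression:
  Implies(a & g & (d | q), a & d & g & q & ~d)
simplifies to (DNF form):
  ~a | ~g | (~d & ~q)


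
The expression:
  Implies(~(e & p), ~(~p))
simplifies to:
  p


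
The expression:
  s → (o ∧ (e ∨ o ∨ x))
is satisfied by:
  {o: True, s: False}
  {s: False, o: False}
  {s: True, o: True}


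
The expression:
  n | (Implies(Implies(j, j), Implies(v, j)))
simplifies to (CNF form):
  j | n | ~v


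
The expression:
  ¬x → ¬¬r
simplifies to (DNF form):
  r ∨ x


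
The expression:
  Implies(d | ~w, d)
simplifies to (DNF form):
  d | w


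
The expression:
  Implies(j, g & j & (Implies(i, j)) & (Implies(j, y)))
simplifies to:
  ~j | (g & y)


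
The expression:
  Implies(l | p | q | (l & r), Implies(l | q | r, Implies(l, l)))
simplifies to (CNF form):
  True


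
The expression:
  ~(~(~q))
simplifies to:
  ~q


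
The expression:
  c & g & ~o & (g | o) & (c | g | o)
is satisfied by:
  {c: True, g: True, o: False}


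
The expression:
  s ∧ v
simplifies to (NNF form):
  s ∧ v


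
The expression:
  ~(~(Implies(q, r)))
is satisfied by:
  {r: True, q: False}
  {q: False, r: False}
  {q: True, r: True}


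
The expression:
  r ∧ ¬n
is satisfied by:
  {r: True, n: False}


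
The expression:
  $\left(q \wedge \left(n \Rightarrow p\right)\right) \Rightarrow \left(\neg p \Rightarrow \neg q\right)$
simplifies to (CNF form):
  $n \vee p \vee \neg q$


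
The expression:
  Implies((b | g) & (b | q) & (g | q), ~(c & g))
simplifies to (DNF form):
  ~c | ~g | (~b & ~q)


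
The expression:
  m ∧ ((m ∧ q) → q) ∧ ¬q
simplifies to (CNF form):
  m ∧ ¬q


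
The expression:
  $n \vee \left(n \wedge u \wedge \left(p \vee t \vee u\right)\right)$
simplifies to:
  $n$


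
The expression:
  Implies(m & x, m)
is always true.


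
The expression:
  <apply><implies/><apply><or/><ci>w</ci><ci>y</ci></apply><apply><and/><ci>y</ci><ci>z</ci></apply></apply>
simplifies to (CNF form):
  <apply><and/><apply><or/><ci>y</ci><apply><not/><ci>w</ci></apply></apply><apply><or/><ci>y</ci><apply><not/><ci>y</ci></apply></apply><apply><or/><ci>z</ci><apply><not/><ci>w</ci></apply></apply><apply><or/><ci>z</ci><apply><not/><ci>y</ci></apply></apply></apply>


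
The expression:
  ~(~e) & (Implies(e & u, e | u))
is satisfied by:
  {e: True}


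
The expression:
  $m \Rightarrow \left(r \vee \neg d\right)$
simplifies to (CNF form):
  $r \vee \neg d \vee \neg m$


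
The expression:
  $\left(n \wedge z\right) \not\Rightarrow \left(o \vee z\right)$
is never true.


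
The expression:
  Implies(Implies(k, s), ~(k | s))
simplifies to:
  ~s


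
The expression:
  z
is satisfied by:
  {z: True}


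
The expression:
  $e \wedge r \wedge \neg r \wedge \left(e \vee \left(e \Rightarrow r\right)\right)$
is never true.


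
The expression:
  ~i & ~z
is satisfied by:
  {i: False, z: False}


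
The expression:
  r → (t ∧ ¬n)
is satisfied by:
  {t: True, n: False, r: False}
  {n: False, r: False, t: False}
  {t: True, n: True, r: False}
  {n: True, t: False, r: False}
  {r: True, t: True, n: False}


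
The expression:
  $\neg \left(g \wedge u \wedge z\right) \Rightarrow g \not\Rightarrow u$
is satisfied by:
  {z: True, g: True, u: False}
  {g: True, u: False, z: False}
  {z: True, u: True, g: True}


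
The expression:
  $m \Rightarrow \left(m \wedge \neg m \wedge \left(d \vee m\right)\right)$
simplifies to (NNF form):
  $\neg m$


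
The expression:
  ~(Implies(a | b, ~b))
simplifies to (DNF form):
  b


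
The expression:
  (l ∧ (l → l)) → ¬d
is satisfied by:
  {l: False, d: False}
  {d: True, l: False}
  {l: True, d: False}


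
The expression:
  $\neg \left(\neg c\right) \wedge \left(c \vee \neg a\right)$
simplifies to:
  $c$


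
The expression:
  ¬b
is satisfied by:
  {b: False}


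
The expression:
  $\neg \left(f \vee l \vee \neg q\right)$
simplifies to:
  $q \wedge \neg f \wedge \neg l$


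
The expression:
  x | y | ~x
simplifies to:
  True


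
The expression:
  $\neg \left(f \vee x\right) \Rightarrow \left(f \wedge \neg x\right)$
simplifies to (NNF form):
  $f \vee x$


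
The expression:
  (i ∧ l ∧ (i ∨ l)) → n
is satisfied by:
  {n: True, l: False, i: False}
  {l: False, i: False, n: False}
  {n: True, i: True, l: False}
  {i: True, l: False, n: False}
  {n: True, l: True, i: False}
  {l: True, n: False, i: False}
  {n: True, i: True, l: True}


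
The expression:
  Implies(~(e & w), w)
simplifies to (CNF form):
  w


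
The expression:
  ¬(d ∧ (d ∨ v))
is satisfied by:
  {d: False}


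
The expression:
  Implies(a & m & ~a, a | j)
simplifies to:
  True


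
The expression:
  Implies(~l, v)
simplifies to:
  l | v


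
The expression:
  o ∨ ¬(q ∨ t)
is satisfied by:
  {o: True, t: False, q: False}
  {o: True, q: True, t: False}
  {o: True, t: True, q: False}
  {o: True, q: True, t: True}
  {q: False, t: False, o: False}


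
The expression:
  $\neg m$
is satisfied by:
  {m: False}


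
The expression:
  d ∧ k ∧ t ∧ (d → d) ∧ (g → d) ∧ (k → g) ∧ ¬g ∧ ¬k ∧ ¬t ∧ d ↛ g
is never true.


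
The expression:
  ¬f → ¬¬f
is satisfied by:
  {f: True}


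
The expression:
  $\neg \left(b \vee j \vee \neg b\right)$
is never true.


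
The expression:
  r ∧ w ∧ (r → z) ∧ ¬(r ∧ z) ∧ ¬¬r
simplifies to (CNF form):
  False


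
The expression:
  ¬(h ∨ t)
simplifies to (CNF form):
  ¬h ∧ ¬t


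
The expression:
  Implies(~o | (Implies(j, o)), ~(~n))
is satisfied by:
  {n: True}


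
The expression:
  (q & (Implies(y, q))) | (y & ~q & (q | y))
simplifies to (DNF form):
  q | y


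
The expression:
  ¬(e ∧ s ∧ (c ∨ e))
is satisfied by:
  {s: False, e: False}
  {e: True, s: False}
  {s: True, e: False}


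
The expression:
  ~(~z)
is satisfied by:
  {z: True}


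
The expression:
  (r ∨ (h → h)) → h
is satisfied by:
  {h: True}


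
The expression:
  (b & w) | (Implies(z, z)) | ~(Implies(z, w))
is always true.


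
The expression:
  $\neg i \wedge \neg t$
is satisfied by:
  {i: False, t: False}


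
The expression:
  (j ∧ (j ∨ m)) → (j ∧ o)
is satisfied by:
  {o: True, j: False}
  {j: False, o: False}
  {j: True, o: True}


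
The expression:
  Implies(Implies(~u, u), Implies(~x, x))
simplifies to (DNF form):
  x | ~u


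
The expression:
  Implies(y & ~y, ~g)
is always true.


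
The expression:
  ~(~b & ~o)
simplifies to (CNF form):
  b | o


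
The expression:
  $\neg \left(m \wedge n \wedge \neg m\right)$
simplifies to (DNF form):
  $\text{True}$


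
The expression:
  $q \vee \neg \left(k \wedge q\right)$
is always true.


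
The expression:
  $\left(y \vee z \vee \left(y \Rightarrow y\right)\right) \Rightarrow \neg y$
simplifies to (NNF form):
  $\neg y$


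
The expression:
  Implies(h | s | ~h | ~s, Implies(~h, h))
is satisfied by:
  {h: True}


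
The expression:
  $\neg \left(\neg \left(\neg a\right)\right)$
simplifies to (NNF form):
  $\neg a$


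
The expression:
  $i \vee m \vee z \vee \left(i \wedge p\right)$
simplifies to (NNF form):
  $i \vee m \vee z$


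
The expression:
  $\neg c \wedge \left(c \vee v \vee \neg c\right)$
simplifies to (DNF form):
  $\neg c$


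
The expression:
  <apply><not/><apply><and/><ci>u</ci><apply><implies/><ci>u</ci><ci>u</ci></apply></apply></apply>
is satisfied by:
  {u: False}


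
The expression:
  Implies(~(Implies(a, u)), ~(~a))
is always true.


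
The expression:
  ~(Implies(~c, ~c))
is never true.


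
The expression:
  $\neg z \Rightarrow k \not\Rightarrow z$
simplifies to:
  $k \vee z$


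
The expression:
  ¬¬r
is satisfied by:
  {r: True}


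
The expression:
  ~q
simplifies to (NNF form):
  ~q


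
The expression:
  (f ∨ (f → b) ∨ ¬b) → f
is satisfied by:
  {f: True}


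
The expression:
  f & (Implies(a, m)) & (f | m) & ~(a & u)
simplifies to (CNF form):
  f & (m | ~a) & (~a | ~u)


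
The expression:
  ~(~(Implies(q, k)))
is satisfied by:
  {k: True, q: False}
  {q: False, k: False}
  {q: True, k: True}


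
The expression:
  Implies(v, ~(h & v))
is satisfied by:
  {h: False, v: False}
  {v: True, h: False}
  {h: True, v: False}


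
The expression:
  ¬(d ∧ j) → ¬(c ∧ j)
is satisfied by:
  {d: True, c: False, j: False}
  {c: False, j: False, d: False}
  {j: True, d: True, c: False}
  {j: True, c: False, d: False}
  {d: True, c: True, j: False}
  {c: True, d: False, j: False}
  {j: True, c: True, d: True}


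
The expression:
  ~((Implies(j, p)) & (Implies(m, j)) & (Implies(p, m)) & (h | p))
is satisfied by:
  {p: False, m: False, j: False, h: False}
  {m: True, h: False, p: False, j: False}
  {h: True, m: True, p: False, j: False}
  {p: True, h: False, m: False, j: False}
  {h: True, p: True, m: False, j: False}
  {m: True, p: True, h: False, j: False}
  {h: True, m: True, p: True, j: False}
  {j: True, m: False, p: False, h: False}
  {j: True, h: True, m: False, p: False}
  {j: True, m: True, p: False, h: False}
  {j: True, h: True, m: True, p: False}
  {j: True, m: False, p: True, h: False}
  {j: True, h: True, m: False, p: True}


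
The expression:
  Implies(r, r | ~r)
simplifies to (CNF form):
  True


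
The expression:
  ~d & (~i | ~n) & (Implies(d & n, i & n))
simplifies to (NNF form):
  ~d & (~i | ~n)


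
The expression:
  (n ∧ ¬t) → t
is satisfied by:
  {t: True, n: False}
  {n: False, t: False}
  {n: True, t: True}


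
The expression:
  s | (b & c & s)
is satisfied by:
  {s: True}


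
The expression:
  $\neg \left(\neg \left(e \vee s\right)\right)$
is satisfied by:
  {e: True, s: True}
  {e: True, s: False}
  {s: True, e: False}


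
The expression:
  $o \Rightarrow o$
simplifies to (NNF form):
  $\text{True}$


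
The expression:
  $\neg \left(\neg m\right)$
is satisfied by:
  {m: True}


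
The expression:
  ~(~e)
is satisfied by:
  {e: True}


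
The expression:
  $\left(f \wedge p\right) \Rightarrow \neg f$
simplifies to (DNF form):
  $\neg f \vee \neg p$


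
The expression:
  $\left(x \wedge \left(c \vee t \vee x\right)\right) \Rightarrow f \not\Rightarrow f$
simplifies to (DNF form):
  $\neg x$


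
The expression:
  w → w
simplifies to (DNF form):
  True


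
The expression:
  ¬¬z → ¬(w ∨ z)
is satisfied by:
  {z: False}


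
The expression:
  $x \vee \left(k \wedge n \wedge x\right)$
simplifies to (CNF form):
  $x$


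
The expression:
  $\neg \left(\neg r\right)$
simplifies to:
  $r$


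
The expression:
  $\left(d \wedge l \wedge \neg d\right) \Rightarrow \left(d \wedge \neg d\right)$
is always true.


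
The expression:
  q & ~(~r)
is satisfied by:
  {r: True, q: True}


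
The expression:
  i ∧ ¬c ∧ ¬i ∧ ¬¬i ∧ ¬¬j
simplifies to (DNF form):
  False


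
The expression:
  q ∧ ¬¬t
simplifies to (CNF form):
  q ∧ t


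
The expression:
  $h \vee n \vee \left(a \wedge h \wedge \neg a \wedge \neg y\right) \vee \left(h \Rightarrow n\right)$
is always true.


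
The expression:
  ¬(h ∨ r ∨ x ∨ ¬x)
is never true.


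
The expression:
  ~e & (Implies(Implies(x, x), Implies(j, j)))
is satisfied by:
  {e: False}


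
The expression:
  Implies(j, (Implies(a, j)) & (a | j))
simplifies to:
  True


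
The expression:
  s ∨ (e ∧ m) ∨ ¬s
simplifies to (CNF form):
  True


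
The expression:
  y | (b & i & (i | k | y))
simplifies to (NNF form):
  y | (b & i)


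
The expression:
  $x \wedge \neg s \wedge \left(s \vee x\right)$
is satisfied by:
  {x: True, s: False}


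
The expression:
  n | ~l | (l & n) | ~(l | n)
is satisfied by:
  {n: True, l: False}
  {l: False, n: False}
  {l: True, n: True}


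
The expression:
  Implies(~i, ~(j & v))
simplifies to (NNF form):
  i | ~j | ~v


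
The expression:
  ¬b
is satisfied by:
  {b: False}


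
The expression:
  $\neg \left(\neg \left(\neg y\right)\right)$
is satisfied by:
  {y: False}


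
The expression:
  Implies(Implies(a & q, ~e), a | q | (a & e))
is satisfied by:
  {a: True, q: True}
  {a: True, q: False}
  {q: True, a: False}


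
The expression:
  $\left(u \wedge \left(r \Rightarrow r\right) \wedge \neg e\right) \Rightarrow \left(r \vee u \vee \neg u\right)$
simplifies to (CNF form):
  $\text{True}$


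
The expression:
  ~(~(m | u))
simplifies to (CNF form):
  m | u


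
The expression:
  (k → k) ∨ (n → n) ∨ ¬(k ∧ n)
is always true.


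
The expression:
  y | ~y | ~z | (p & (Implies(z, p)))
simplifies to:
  True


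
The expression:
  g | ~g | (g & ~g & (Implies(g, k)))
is always true.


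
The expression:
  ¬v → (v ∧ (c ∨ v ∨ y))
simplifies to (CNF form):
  v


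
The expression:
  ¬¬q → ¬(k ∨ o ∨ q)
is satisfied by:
  {q: False}


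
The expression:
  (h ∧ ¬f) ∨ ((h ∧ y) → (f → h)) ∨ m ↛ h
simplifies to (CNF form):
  True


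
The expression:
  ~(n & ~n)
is always true.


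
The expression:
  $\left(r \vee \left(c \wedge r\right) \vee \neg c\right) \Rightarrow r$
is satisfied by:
  {r: True, c: True}
  {r: True, c: False}
  {c: True, r: False}


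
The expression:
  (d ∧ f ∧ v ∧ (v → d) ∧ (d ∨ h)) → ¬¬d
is always true.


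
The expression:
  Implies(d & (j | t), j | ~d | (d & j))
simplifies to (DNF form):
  j | ~d | ~t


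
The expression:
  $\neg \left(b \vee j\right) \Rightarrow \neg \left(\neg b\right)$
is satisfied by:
  {b: True, j: True}
  {b: True, j: False}
  {j: True, b: False}


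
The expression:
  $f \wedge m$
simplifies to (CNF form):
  $f \wedge m$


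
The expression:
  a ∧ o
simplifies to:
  a ∧ o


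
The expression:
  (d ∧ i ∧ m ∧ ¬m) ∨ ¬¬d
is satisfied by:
  {d: True}


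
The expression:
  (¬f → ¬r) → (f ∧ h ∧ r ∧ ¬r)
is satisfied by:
  {r: True, f: False}


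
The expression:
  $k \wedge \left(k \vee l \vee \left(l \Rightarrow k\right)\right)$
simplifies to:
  $k$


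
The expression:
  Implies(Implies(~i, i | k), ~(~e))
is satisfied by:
  {e: True, k: False, i: False}
  {i: True, e: True, k: False}
  {e: True, k: True, i: False}
  {i: True, e: True, k: True}
  {i: False, k: False, e: False}


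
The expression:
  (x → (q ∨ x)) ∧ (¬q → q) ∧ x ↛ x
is never true.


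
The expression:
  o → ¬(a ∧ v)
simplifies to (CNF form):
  ¬a ∨ ¬o ∨ ¬v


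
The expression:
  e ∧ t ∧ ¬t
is never true.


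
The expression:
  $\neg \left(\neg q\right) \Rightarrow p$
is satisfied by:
  {p: True, q: False}
  {q: False, p: False}
  {q: True, p: True}


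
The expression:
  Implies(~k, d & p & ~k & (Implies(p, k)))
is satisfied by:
  {k: True}


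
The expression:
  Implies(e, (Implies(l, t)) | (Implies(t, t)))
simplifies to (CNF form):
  True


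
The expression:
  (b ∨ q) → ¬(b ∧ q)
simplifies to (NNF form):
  ¬b ∨ ¬q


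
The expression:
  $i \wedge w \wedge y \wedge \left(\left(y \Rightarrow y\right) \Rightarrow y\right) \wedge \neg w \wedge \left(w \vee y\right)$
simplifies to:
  $\text{False}$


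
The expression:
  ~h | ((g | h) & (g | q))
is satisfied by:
  {q: True, g: True, h: False}
  {q: True, h: False, g: False}
  {g: True, h: False, q: False}
  {g: False, h: False, q: False}
  {q: True, g: True, h: True}
  {q: True, h: True, g: False}
  {g: True, h: True, q: False}


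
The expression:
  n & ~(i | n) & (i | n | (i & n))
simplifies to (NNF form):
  False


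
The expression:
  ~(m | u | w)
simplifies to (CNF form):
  ~m & ~u & ~w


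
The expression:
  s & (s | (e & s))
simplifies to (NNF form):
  s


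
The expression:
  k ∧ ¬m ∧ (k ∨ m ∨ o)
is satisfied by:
  {k: True, m: False}


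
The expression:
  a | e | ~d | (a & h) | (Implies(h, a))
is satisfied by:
  {a: True, e: True, h: False, d: False}
  {a: True, h: False, e: False, d: False}
  {e: True, a: False, h: False, d: False}
  {a: False, h: False, e: False, d: False}
  {d: True, a: True, e: True, h: False}
  {d: True, a: True, h: False, e: False}
  {d: True, e: True, a: False, h: False}
  {d: True, a: False, h: False, e: False}
  {a: True, h: True, e: True, d: False}
  {a: True, h: True, d: False, e: False}
  {h: True, e: True, d: False, a: False}
  {h: True, d: False, e: False, a: False}
  {a: True, h: True, d: True, e: True}
  {a: True, h: True, d: True, e: False}
  {h: True, d: True, e: True, a: False}


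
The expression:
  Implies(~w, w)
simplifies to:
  w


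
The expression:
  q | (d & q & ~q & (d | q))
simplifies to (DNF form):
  q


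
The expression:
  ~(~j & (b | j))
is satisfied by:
  {j: True, b: False}
  {b: False, j: False}
  {b: True, j: True}


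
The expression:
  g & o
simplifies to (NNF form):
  g & o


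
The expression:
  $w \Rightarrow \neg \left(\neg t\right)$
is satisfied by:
  {t: True, w: False}
  {w: False, t: False}
  {w: True, t: True}


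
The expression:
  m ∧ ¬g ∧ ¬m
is never true.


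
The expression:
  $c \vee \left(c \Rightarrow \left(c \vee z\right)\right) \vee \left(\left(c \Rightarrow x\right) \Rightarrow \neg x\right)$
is always true.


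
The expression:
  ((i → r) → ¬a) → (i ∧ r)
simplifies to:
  (a ∧ ¬i) ∨ (i ∧ r)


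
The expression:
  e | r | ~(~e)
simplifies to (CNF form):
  e | r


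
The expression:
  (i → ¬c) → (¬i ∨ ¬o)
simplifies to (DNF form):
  c ∨ ¬i ∨ ¬o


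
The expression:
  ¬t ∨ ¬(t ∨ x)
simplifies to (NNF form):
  ¬t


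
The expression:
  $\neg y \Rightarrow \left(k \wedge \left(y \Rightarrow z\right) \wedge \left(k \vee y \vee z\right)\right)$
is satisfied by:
  {y: True, k: True}
  {y: True, k: False}
  {k: True, y: False}


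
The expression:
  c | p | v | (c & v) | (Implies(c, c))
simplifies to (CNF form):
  True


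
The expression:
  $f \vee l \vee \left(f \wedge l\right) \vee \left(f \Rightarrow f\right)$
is always true.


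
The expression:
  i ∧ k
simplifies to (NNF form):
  i ∧ k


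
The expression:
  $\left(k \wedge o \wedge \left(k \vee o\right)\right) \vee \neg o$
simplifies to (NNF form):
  $k \vee \neg o$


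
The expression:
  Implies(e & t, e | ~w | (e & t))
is always true.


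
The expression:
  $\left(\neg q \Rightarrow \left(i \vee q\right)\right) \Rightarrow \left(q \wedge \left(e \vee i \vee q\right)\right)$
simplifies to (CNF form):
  $q \vee \neg i$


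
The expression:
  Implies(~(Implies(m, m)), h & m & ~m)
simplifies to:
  True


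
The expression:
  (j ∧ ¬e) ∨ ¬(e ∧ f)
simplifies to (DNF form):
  ¬e ∨ ¬f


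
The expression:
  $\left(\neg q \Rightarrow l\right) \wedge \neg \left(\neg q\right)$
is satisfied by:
  {q: True}


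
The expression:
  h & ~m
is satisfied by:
  {h: True, m: False}


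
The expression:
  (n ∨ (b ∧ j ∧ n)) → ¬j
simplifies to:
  ¬j ∨ ¬n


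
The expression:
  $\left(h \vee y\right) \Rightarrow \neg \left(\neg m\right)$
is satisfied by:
  {m: True, h: False, y: False}
  {y: True, m: True, h: False}
  {m: True, h: True, y: False}
  {y: True, m: True, h: True}
  {y: False, h: False, m: False}


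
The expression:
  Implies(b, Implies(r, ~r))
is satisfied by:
  {b: False, r: False}
  {r: True, b: False}
  {b: True, r: False}


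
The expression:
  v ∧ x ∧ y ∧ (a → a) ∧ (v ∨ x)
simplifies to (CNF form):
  v ∧ x ∧ y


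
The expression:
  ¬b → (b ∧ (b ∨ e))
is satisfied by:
  {b: True}


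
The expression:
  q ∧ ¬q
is never true.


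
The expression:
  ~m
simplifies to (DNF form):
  ~m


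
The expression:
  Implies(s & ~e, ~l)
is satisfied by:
  {e: True, l: False, s: False}
  {l: False, s: False, e: False}
  {s: True, e: True, l: False}
  {s: True, l: False, e: False}
  {e: True, l: True, s: False}
  {l: True, e: False, s: False}
  {s: True, l: True, e: True}


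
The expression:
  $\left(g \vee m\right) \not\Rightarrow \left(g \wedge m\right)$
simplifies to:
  $\left(g \wedge \neg m\right) \vee \left(m \wedge \neg g\right)$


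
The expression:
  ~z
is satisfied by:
  {z: False}


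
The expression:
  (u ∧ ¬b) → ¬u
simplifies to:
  b ∨ ¬u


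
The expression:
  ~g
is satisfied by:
  {g: False}


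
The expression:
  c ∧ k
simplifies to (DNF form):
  c ∧ k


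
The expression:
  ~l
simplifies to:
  ~l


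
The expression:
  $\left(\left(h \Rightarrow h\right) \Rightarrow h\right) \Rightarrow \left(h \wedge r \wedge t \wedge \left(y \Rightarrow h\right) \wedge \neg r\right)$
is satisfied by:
  {h: False}


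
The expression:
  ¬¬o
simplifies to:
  o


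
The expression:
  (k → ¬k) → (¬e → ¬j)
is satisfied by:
  {k: True, e: True, j: False}
  {k: True, e: False, j: False}
  {e: True, k: False, j: False}
  {k: False, e: False, j: False}
  {j: True, k: True, e: True}
  {j: True, k: True, e: False}
  {j: True, e: True, k: False}


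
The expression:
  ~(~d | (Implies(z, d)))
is never true.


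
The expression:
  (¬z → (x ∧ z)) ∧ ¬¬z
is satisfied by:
  {z: True}


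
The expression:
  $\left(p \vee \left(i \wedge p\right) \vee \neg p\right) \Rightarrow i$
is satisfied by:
  {i: True}


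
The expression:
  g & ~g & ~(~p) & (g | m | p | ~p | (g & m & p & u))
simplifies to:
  False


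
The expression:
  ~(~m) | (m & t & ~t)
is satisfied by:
  {m: True}


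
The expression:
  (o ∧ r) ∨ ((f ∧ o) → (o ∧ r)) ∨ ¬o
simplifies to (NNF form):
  r ∨ ¬f ∨ ¬o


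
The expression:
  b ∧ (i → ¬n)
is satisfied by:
  {b: True, n: False, i: False}
  {b: True, i: True, n: False}
  {b: True, n: True, i: False}


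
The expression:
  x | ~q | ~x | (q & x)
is always true.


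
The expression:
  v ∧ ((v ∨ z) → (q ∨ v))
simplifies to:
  v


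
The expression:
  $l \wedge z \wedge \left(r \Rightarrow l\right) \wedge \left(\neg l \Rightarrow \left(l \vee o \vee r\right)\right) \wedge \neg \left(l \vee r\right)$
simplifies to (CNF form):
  $\text{False}$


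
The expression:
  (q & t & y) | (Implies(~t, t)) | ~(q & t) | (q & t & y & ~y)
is always true.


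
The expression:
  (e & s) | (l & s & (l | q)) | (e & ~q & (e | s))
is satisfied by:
  {l: True, e: True, s: True, q: False}
  {e: True, s: True, l: False, q: False}
  {l: True, q: True, e: True, s: True}
  {q: True, e: True, s: True, l: False}
  {e: True, l: True, q: False, s: False}
  {e: True, q: False, s: False, l: False}
  {l: True, s: True, q: False, e: False}
  {q: True, l: True, s: True, e: False}


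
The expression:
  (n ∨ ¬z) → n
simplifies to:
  n ∨ z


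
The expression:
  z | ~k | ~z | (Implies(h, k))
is always true.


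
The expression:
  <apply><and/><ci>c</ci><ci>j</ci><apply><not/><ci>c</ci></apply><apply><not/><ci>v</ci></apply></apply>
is never true.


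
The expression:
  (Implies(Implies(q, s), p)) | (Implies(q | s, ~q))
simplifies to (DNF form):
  p | ~q | ~s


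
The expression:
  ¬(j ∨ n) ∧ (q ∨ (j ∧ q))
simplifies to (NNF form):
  q ∧ ¬j ∧ ¬n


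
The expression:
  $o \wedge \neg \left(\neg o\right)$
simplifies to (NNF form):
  $o$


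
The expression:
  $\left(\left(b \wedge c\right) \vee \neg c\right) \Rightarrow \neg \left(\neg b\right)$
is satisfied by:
  {b: True, c: True}
  {b: True, c: False}
  {c: True, b: False}


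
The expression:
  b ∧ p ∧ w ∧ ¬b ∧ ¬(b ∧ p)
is never true.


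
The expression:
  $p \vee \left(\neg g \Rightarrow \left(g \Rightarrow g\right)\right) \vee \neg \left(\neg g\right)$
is always true.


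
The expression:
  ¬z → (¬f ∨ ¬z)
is always true.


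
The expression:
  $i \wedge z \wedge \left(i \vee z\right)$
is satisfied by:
  {z: True, i: True}


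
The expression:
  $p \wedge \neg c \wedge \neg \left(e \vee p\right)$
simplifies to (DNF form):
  $\text{False}$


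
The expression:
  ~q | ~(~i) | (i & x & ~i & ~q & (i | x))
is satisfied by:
  {i: True, q: False}
  {q: False, i: False}
  {q: True, i: True}


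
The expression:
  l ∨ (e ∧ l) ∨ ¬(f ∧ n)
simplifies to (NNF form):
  l ∨ ¬f ∨ ¬n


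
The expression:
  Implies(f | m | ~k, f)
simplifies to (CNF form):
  (f | k) & (f | ~m)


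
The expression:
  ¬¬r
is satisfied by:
  {r: True}


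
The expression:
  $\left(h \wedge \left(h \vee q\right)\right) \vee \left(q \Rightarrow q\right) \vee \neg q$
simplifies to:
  $\text{True}$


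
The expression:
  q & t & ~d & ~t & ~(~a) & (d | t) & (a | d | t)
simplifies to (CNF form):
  False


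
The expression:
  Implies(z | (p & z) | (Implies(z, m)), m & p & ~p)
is never true.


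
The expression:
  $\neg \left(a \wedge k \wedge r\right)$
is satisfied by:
  {k: False, a: False, r: False}
  {r: True, k: False, a: False}
  {a: True, k: False, r: False}
  {r: True, a: True, k: False}
  {k: True, r: False, a: False}
  {r: True, k: True, a: False}
  {a: True, k: True, r: False}


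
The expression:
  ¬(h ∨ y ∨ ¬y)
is never true.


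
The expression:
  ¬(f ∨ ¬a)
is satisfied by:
  {a: True, f: False}


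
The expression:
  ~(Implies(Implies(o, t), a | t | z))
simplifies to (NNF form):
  ~a & ~o & ~t & ~z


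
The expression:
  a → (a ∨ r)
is always true.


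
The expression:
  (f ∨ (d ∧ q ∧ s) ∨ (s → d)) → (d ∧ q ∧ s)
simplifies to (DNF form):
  (d ∧ q ∧ s) ∨ (d ∧ s ∧ ¬d) ∨ (q ∧ s ∧ ¬f) ∨ (s ∧ ¬d ∧ ¬f)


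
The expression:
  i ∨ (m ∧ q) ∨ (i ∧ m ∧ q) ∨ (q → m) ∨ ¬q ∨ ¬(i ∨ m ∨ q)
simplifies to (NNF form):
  i ∨ m ∨ ¬q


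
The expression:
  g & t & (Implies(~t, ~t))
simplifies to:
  g & t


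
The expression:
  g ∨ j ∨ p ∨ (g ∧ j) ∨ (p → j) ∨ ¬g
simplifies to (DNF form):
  True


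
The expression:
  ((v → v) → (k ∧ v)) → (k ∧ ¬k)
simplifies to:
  ¬k ∨ ¬v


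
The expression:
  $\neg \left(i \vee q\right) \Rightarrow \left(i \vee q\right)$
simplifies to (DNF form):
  $i \vee q$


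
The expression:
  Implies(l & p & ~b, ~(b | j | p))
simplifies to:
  b | ~l | ~p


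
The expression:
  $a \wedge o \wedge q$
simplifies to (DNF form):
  $a \wedge o \wedge q$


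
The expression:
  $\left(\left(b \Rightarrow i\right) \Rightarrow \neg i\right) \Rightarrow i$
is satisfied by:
  {i: True}


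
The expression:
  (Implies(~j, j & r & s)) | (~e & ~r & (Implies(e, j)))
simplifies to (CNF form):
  (j | ~e) & (j | ~r)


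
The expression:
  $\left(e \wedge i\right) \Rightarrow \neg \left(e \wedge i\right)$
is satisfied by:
  {e: False, i: False}
  {i: True, e: False}
  {e: True, i: False}


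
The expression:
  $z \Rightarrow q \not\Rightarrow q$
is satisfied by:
  {z: False}


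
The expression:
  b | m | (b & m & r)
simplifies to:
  b | m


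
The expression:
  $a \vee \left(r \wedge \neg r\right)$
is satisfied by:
  {a: True}


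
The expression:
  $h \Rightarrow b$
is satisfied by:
  {b: True, h: False}
  {h: False, b: False}
  {h: True, b: True}


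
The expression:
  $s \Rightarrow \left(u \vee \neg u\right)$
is always true.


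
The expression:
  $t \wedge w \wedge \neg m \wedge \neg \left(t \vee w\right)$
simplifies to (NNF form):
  $\text{False}$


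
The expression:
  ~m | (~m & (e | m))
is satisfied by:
  {m: False}


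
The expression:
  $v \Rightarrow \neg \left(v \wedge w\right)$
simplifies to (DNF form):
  $\neg v \vee \neg w$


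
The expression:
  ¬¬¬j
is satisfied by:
  {j: False}


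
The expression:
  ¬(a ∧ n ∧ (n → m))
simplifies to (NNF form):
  ¬a ∨ ¬m ∨ ¬n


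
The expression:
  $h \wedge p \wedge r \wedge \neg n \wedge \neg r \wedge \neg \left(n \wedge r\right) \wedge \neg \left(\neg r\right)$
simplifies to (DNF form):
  $\text{False}$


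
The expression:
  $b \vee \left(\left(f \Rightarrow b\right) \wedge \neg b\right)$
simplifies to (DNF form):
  $b \vee \neg f$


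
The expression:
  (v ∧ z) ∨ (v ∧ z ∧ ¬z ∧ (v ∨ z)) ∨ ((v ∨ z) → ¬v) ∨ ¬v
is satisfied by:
  {z: True, v: False}
  {v: False, z: False}
  {v: True, z: True}


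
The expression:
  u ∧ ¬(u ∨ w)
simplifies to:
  False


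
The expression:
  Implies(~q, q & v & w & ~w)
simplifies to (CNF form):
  q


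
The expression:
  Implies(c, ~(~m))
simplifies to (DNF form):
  m | ~c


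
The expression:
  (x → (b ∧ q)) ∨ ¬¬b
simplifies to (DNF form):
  b ∨ ¬x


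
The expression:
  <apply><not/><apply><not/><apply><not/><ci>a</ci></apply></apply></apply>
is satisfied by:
  {a: False}


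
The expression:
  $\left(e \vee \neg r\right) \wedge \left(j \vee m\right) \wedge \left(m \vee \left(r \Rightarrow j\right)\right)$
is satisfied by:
  {e: True, j: True, m: True, r: False}
  {e: True, j: True, m: False, r: False}
  {e: True, m: True, j: False, r: False}
  {j: True, m: True, e: False, r: False}
  {j: True, e: False, m: False, r: False}
  {m: True, e: False, j: False, r: False}
  {r: True, e: True, j: True, m: True}
  {r: True, e: True, j: True, m: False}
  {r: True, e: True, m: True, j: False}


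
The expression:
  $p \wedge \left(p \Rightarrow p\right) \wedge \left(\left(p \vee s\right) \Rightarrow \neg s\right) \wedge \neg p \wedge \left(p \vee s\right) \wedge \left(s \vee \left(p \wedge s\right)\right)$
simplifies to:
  $\text{False}$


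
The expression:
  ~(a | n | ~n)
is never true.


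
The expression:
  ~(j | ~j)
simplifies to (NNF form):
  False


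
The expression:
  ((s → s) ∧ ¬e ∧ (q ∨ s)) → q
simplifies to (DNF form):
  e ∨ q ∨ ¬s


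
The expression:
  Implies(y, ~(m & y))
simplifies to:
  ~m | ~y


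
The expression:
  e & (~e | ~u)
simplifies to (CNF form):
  e & ~u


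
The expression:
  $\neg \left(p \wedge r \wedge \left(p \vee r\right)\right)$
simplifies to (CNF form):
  $\neg p \vee \neg r$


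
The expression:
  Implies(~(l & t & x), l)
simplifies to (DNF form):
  l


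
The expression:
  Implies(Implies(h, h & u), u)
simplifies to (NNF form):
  h | u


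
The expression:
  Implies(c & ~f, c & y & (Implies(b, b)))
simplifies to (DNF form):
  f | y | ~c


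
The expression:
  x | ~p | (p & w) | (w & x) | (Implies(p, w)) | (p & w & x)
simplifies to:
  w | x | ~p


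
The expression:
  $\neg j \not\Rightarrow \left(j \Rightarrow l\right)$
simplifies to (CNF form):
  $\text{False}$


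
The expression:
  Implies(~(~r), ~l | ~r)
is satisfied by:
  {l: False, r: False}
  {r: True, l: False}
  {l: True, r: False}


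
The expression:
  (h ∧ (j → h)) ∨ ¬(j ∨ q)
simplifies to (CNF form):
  (h ∨ ¬j) ∧ (h ∨ ¬q)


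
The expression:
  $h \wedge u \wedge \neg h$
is never true.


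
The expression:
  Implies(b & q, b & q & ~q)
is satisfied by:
  {q: False, b: False}
  {b: True, q: False}
  {q: True, b: False}


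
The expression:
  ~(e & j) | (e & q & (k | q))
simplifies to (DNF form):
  q | ~e | ~j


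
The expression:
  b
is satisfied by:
  {b: True}


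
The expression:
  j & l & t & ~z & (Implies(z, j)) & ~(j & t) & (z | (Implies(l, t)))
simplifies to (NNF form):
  False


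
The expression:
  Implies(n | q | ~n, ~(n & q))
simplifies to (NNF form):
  ~n | ~q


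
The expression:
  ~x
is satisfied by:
  {x: False}


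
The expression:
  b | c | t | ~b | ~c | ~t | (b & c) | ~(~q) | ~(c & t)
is always true.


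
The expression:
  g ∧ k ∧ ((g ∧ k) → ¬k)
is never true.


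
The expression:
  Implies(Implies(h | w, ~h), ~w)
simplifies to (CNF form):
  h | ~w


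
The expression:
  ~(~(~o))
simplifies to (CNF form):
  ~o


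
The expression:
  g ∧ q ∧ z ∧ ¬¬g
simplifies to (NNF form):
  g ∧ q ∧ z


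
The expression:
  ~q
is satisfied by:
  {q: False}


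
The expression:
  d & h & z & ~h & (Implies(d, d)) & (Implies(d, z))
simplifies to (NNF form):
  False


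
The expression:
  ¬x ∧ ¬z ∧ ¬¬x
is never true.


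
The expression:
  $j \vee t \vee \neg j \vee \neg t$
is always true.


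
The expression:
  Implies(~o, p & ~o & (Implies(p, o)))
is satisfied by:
  {o: True}


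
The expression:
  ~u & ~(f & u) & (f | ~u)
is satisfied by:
  {u: False}


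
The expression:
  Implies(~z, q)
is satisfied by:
  {q: True, z: True}
  {q: True, z: False}
  {z: True, q: False}


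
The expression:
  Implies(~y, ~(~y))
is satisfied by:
  {y: True}


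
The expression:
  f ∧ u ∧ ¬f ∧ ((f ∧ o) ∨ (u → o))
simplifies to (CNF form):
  False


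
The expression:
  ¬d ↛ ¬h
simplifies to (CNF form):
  h ∧ ¬d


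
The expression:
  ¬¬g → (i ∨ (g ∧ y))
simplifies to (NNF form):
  i ∨ y ∨ ¬g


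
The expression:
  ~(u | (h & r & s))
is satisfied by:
  {u: False, s: False, r: False, h: False}
  {h: True, u: False, s: False, r: False}
  {r: True, u: False, s: False, h: False}
  {h: True, r: True, u: False, s: False}
  {s: True, h: False, u: False, r: False}
  {h: True, s: True, u: False, r: False}
  {r: True, s: True, h: False, u: False}


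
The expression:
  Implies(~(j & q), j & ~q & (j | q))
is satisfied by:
  {j: True}


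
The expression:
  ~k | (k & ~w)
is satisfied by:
  {w: False, k: False}
  {k: True, w: False}
  {w: True, k: False}


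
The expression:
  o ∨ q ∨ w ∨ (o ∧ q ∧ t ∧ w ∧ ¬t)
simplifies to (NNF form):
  o ∨ q ∨ w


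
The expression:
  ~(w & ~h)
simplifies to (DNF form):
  h | ~w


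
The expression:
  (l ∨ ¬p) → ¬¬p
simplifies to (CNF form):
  p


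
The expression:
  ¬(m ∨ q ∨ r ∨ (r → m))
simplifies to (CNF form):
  False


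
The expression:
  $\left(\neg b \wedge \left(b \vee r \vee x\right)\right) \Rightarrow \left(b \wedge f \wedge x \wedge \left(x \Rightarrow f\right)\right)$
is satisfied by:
  {b: True, r: False, x: False}
  {b: True, x: True, r: False}
  {b: True, r: True, x: False}
  {b: True, x: True, r: True}
  {x: False, r: False, b: False}


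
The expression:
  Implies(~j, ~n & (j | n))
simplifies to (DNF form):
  j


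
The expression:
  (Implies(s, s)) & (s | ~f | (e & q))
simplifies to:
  s | ~f | (e & q)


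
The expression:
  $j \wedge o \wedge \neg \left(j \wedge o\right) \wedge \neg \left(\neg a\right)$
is never true.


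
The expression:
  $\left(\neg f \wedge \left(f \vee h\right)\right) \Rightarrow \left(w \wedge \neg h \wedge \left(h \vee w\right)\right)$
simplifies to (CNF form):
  $f \vee \neg h$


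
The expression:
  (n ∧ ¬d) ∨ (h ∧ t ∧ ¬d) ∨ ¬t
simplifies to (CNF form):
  (¬d ∨ ¬t) ∧ (h ∨ n ∨ ¬t) ∧ (h ∨ ¬d ∨ ¬t) ∧ (n ∨ ¬d ∨ ¬t)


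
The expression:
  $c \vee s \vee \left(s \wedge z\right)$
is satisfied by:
  {c: True, s: True}
  {c: True, s: False}
  {s: True, c: False}


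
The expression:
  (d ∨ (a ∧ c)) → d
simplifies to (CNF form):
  d ∨ ¬a ∨ ¬c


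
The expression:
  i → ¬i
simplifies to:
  ¬i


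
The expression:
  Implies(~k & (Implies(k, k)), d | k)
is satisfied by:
  {d: True, k: True}
  {d: True, k: False}
  {k: True, d: False}


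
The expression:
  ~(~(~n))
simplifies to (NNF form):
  ~n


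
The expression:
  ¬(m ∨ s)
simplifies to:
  ¬m ∧ ¬s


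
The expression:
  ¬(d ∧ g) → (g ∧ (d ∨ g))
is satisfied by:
  {g: True}


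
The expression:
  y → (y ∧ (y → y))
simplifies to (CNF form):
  True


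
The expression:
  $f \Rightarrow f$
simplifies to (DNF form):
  $\text{True}$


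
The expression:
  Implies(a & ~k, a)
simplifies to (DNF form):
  True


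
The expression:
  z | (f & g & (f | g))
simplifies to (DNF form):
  z | (f & g)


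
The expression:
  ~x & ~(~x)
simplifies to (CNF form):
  False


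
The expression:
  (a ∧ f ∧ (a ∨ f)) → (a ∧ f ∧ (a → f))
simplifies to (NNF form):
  True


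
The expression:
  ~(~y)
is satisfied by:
  {y: True}


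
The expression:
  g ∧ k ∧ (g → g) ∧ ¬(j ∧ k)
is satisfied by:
  {g: True, k: True, j: False}


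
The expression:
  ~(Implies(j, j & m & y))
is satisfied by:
  {j: True, m: False, y: False}
  {y: True, j: True, m: False}
  {m: True, j: True, y: False}
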